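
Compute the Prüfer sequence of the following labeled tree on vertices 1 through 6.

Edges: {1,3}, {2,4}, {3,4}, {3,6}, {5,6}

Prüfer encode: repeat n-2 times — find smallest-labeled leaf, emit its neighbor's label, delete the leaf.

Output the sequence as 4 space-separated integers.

Answer: 3 4 3 6

Derivation:
Step 1: leaves = {1,2,5}. Remove smallest leaf 1, emit neighbor 3.
Step 2: leaves = {2,5}. Remove smallest leaf 2, emit neighbor 4.
Step 3: leaves = {4,5}. Remove smallest leaf 4, emit neighbor 3.
Step 4: leaves = {3,5}. Remove smallest leaf 3, emit neighbor 6.
Done: 2 vertices remain (5, 6). Sequence = [3 4 3 6]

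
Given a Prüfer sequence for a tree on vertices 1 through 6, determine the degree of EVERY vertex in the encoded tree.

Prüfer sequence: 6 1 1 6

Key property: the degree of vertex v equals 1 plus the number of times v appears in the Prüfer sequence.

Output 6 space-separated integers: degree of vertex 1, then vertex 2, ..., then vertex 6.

p_1 = 6: count[6] becomes 1
p_2 = 1: count[1] becomes 1
p_3 = 1: count[1] becomes 2
p_4 = 6: count[6] becomes 2
Degrees (1 + count): deg[1]=1+2=3, deg[2]=1+0=1, deg[3]=1+0=1, deg[4]=1+0=1, deg[5]=1+0=1, deg[6]=1+2=3

Answer: 3 1 1 1 1 3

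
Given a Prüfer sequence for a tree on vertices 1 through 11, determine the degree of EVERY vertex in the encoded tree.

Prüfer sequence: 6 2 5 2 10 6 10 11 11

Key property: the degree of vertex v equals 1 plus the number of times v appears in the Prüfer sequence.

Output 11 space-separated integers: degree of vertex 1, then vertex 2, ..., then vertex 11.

Answer: 1 3 1 1 2 3 1 1 1 3 3

Derivation:
p_1 = 6: count[6] becomes 1
p_2 = 2: count[2] becomes 1
p_3 = 5: count[5] becomes 1
p_4 = 2: count[2] becomes 2
p_5 = 10: count[10] becomes 1
p_6 = 6: count[6] becomes 2
p_7 = 10: count[10] becomes 2
p_8 = 11: count[11] becomes 1
p_9 = 11: count[11] becomes 2
Degrees (1 + count): deg[1]=1+0=1, deg[2]=1+2=3, deg[3]=1+0=1, deg[4]=1+0=1, deg[5]=1+1=2, deg[6]=1+2=3, deg[7]=1+0=1, deg[8]=1+0=1, deg[9]=1+0=1, deg[10]=1+2=3, deg[11]=1+2=3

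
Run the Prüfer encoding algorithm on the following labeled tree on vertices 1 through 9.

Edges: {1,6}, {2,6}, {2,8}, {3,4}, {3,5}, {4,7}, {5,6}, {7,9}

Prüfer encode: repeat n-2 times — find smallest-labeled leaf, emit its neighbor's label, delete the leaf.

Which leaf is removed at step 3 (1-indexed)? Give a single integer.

Step 1: current leaves = {1,8,9}. Remove leaf 1 (neighbor: 6).
Step 2: current leaves = {8,9}. Remove leaf 8 (neighbor: 2).
Step 3: current leaves = {2,9}. Remove leaf 2 (neighbor: 6).

Answer: 2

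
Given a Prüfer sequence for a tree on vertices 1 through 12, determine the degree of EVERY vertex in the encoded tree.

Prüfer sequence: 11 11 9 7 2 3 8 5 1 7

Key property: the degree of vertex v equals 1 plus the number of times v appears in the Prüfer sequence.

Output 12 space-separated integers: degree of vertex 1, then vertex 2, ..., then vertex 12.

p_1 = 11: count[11] becomes 1
p_2 = 11: count[11] becomes 2
p_3 = 9: count[9] becomes 1
p_4 = 7: count[7] becomes 1
p_5 = 2: count[2] becomes 1
p_6 = 3: count[3] becomes 1
p_7 = 8: count[8] becomes 1
p_8 = 5: count[5] becomes 1
p_9 = 1: count[1] becomes 1
p_10 = 7: count[7] becomes 2
Degrees (1 + count): deg[1]=1+1=2, deg[2]=1+1=2, deg[3]=1+1=2, deg[4]=1+0=1, deg[5]=1+1=2, deg[6]=1+0=1, deg[7]=1+2=3, deg[8]=1+1=2, deg[9]=1+1=2, deg[10]=1+0=1, deg[11]=1+2=3, deg[12]=1+0=1

Answer: 2 2 2 1 2 1 3 2 2 1 3 1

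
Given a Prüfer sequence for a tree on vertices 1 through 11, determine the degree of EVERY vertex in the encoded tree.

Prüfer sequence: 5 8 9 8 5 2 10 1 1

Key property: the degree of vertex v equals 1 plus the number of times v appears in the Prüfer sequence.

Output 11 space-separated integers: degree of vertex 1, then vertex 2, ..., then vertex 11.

Answer: 3 2 1 1 3 1 1 3 2 2 1

Derivation:
p_1 = 5: count[5] becomes 1
p_2 = 8: count[8] becomes 1
p_3 = 9: count[9] becomes 1
p_4 = 8: count[8] becomes 2
p_5 = 5: count[5] becomes 2
p_6 = 2: count[2] becomes 1
p_7 = 10: count[10] becomes 1
p_8 = 1: count[1] becomes 1
p_9 = 1: count[1] becomes 2
Degrees (1 + count): deg[1]=1+2=3, deg[2]=1+1=2, deg[3]=1+0=1, deg[4]=1+0=1, deg[5]=1+2=3, deg[6]=1+0=1, deg[7]=1+0=1, deg[8]=1+2=3, deg[9]=1+1=2, deg[10]=1+1=2, deg[11]=1+0=1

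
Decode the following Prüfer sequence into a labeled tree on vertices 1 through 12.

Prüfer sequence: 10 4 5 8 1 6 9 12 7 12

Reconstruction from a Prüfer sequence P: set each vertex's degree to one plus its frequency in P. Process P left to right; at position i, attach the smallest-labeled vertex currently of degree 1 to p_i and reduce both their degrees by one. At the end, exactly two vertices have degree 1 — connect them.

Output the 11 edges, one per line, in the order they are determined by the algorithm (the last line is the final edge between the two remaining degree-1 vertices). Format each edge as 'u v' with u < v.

Initial degrees: {1:2, 2:1, 3:1, 4:2, 5:2, 6:2, 7:2, 8:2, 9:2, 10:2, 11:1, 12:3}
Step 1: smallest deg-1 vertex = 2, p_1 = 10. Add edge {2,10}. Now deg[2]=0, deg[10]=1.
Step 2: smallest deg-1 vertex = 3, p_2 = 4. Add edge {3,4}. Now deg[3]=0, deg[4]=1.
Step 3: smallest deg-1 vertex = 4, p_3 = 5. Add edge {4,5}. Now deg[4]=0, deg[5]=1.
Step 4: smallest deg-1 vertex = 5, p_4 = 8. Add edge {5,8}. Now deg[5]=0, deg[8]=1.
Step 5: smallest deg-1 vertex = 8, p_5 = 1. Add edge {1,8}. Now deg[8]=0, deg[1]=1.
Step 6: smallest deg-1 vertex = 1, p_6 = 6. Add edge {1,6}. Now deg[1]=0, deg[6]=1.
Step 7: smallest deg-1 vertex = 6, p_7 = 9. Add edge {6,9}. Now deg[6]=0, deg[9]=1.
Step 8: smallest deg-1 vertex = 9, p_8 = 12. Add edge {9,12}. Now deg[9]=0, deg[12]=2.
Step 9: smallest deg-1 vertex = 10, p_9 = 7. Add edge {7,10}. Now deg[10]=0, deg[7]=1.
Step 10: smallest deg-1 vertex = 7, p_10 = 12. Add edge {7,12}. Now deg[7]=0, deg[12]=1.
Final: two remaining deg-1 vertices are 11, 12. Add edge {11,12}.

Answer: 2 10
3 4
4 5
5 8
1 8
1 6
6 9
9 12
7 10
7 12
11 12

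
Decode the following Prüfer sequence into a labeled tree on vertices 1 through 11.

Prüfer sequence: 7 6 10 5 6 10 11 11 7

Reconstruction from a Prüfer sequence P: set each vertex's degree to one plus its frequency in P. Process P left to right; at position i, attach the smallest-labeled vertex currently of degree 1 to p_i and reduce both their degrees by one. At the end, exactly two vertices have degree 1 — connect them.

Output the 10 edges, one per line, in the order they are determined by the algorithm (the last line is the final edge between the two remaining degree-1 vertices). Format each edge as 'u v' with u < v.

Initial degrees: {1:1, 2:1, 3:1, 4:1, 5:2, 6:3, 7:3, 8:1, 9:1, 10:3, 11:3}
Step 1: smallest deg-1 vertex = 1, p_1 = 7. Add edge {1,7}. Now deg[1]=0, deg[7]=2.
Step 2: smallest deg-1 vertex = 2, p_2 = 6. Add edge {2,6}. Now deg[2]=0, deg[6]=2.
Step 3: smallest deg-1 vertex = 3, p_3 = 10. Add edge {3,10}. Now deg[3]=0, deg[10]=2.
Step 4: smallest deg-1 vertex = 4, p_4 = 5. Add edge {4,5}. Now deg[4]=0, deg[5]=1.
Step 5: smallest deg-1 vertex = 5, p_5 = 6. Add edge {5,6}. Now deg[5]=0, deg[6]=1.
Step 6: smallest deg-1 vertex = 6, p_6 = 10. Add edge {6,10}. Now deg[6]=0, deg[10]=1.
Step 7: smallest deg-1 vertex = 8, p_7 = 11. Add edge {8,11}. Now deg[8]=0, deg[11]=2.
Step 8: smallest deg-1 vertex = 9, p_8 = 11. Add edge {9,11}. Now deg[9]=0, deg[11]=1.
Step 9: smallest deg-1 vertex = 10, p_9 = 7. Add edge {7,10}. Now deg[10]=0, deg[7]=1.
Final: two remaining deg-1 vertices are 7, 11. Add edge {7,11}.

Answer: 1 7
2 6
3 10
4 5
5 6
6 10
8 11
9 11
7 10
7 11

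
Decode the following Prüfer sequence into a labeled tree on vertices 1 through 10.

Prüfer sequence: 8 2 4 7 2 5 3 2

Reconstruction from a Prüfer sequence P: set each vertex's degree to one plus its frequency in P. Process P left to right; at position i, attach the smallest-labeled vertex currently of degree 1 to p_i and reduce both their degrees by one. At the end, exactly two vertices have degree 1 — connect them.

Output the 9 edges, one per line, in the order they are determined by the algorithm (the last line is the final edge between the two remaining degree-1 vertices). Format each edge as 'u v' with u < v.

Initial degrees: {1:1, 2:4, 3:2, 4:2, 5:2, 6:1, 7:2, 8:2, 9:1, 10:1}
Step 1: smallest deg-1 vertex = 1, p_1 = 8. Add edge {1,8}. Now deg[1]=0, deg[8]=1.
Step 2: smallest deg-1 vertex = 6, p_2 = 2. Add edge {2,6}. Now deg[6]=0, deg[2]=3.
Step 3: smallest deg-1 vertex = 8, p_3 = 4. Add edge {4,8}. Now deg[8]=0, deg[4]=1.
Step 4: smallest deg-1 vertex = 4, p_4 = 7. Add edge {4,7}. Now deg[4]=0, deg[7]=1.
Step 5: smallest deg-1 vertex = 7, p_5 = 2. Add edge {2,7}. Now deg[7]=0, deg[2]=2.
Step 6: smallest deg-1 vertex = 9, p_6 = 5. Add edge {5,9}. Now deg[9]=0, deg[5]=1.
Step 7: smallest deg-1 vertex = 5, p_7 = 3. Add edge {3,5}. Now deg[5]=0, deg[3]=1.
Step 8: smallest deg-1 vertex = 3, p_8 = 2. Add edge {2,3}. Now deg[3]=0, deg[2]=1.
Final: two remaining deg-1 vertices are 2, 10. Add edge {2,10}.

Answer: 1 8
2 6
4 8
4 7
2 7
5 9
3 5
2 3
2 10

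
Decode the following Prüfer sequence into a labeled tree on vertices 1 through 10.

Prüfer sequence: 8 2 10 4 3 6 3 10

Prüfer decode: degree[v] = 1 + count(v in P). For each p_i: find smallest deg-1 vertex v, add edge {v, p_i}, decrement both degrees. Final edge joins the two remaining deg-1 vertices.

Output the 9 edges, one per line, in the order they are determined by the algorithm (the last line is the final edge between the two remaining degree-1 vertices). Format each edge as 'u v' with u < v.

Initial degrees: {1:1, 2:2, 3:3, 4:2, 5:1, 6:2, 7:1, 8:2, 9:1, 10:3}
Step 1: smallest deg-1 vertex = 1, p_1 = 8. Add edge {1,8}. Now deg[1]=0, deg[8]=1.
Step 2: smallest deg-1 vertex = 5, p_2 = 2. Add edge {2,5}. Now deg[5]=0, deg[2]=1.
Step 3: smallest deg-1 vertex = 2, p_3 = 10. Add edge {2,10}. Now deg[2]=0, deg[10]=2.
Step 4: smallest deg-1 vertex = 7, p_4 = 4. Add edge {4,7}. Now deg[7]=0, deg[4]=1.
Step 5: smallest deg-1 vertex = 4, p_5 = 3. Add edge {3,4}. Now deg[4]=0, deg[3]=2.
Step 6: smallest deg-1 vertex = 8, p_6 = 6. Add edge {6,8}. Now deg[8]=0, deg[6]=1.
Step 7: smallest deg-1 vertex = 6, p_7 = 3. Add edge {3,6}. Now deg[6]=0, deg[3]=1.
Step 8: smallest deg-1 vertex = 3, p_8 = 10. Add edge {3,10}. Now deg[3]=0, deg[10]=1.
Final: two remaining deg-1 vertices are 9, 10. Add edge {9,10}.

Answer: 1 8
2 5
2 10
4 7
3 4
6 8
3 6
3 10
9 10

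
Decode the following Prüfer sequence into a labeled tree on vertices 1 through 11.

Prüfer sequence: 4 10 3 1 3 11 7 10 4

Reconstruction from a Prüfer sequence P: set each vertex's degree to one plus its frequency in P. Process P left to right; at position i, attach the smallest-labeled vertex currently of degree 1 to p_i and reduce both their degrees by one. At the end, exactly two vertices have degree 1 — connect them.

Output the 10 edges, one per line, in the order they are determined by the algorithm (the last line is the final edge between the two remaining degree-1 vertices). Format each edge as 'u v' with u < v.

Answer: 2 4
5 10
3 6
1 8
1 3
3 11
7 9
7 10
4 10
4 11

Derivation:
Initial degrees: {1:2, 2:1, 3:3, 4:3, 5:1, 6:1, 7:2, 8:1, 9:1, 10:3, 11:2}
Step 1: smallest deg-1 vertex = 2, p_1 = 4. Add edge {2,4}. Now deg[2]=0, deg[4]=2.
Step 2: smallest deg-1 vertex = 5, p_2 = 10. Add edge {5,10}. Now deg[5]=0, deg[10]=2.
Step 3: smallest deg-1 vertex = 6, p_3 = 3. Add edge {3,6}. Now deg[6]=0, deg[3]=2.
Step 4: smallest deg-1 vertex = 8, p_4 = 1. Add edge {1,8}. Now deg[8]=0, deg[1]=1.
Step 5: smallest deg-1 vertex = 1, p_5 = 3. Add edge {1,3}. Now deg[1]=0, deg[3]=1.
Step 6: smallest deg-1 vertex = 3, p_6 = 11. Add edge {3,11}. Now deg[3]=0, deg[11]=1.
Step 7: smallest deg-1 vertex = 9, p_7 = 7. Add edge {7,9}. Now deg[9]=0, deg[7]=1.
Step 8: smallest deg-1 vertex = 7, p_8 = 10. Add edge {7,10}. Now deg[7]=0, deg[10]=1.
Step 9: smallest deg-1 vertex = 10, p_9 = 4. Add edge {4,10}. Now deg[10]=0, deg[4]=1.
Final: two remaining deg-1 vertices are 4, 11. Add edge {4,11}.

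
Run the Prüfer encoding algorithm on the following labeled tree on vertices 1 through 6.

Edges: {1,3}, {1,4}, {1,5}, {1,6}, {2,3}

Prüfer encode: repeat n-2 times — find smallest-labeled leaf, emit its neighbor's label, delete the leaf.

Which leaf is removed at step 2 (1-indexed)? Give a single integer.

Answer: 3

Derivation:
Step 1: current leaves = {2,4,5,6}. Remove leaf 2 (neighbor: 3).
Step 2: current leaves = {3,4,5,6}. Remove leaf 3 (neighbor: 1).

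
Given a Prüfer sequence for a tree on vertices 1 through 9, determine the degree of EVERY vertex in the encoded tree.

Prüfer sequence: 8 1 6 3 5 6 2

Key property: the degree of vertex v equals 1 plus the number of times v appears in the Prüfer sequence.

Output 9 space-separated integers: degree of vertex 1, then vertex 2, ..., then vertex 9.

p_1 = 8: count[8] becomes 1
p_2 = 1: count[1] becomes 1
p_3 = 6: count[6] becomes 1
p_4 = 3: count[3] becomes 1
p_5 = 5: count[5] becomes 1
p_6 = 6: count[6] becomes 2
p_7 = 2: count[2] becomes 1
Degrees (1 + count): deg[1]=1+1=2, deg[2]=1+1=2, deg[3]=1+1=2, deg[4]=1+0=1, deg[5]=1+1=2, deg[6]=1+2=3, deg[7]=1+0=1, deg[8]=1+1=2, deg[9]=1+0=1

Answer: 2 2 2 1 2 3 1 2 1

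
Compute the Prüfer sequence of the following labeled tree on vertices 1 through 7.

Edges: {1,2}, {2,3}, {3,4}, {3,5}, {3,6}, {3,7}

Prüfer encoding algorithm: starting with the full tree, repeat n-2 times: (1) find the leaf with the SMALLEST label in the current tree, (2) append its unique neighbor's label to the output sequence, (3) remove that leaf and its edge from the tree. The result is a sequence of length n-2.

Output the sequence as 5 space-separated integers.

Step 1: leaves = {1,4,5,6,7}. Remove smallest leaf 1, emit neighbor 2.
Step 2: leaves = {2,4,5,6,7}. Remove smallest leaf 2, emit neighbor 3.
Step 3: leaves = {4,5,6,7}. Remove smallest leaf 4, emit neighbor 3.
Step 4: leaves = {5,6,7}. Remove smallest leaf 5, emit neighbor 3.
Step 5: leaves = {6,7}. Remove smallest leaf 6, emit neighbor 3.
Done: 2 vertices remain (3, 7). Sequence = [2 3 3 3 3]

Answer: 2 3 3 3 3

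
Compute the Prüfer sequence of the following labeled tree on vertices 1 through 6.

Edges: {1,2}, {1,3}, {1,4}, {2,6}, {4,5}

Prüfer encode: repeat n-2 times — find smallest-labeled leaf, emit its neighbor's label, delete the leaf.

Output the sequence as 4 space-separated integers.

Step 1: leaves = {3,5,6}. Remove smallest leaf 3, emit neighbor 1.
Step 2: leaves = {5,6}. Remove smallest leaf 5, emit neighbor 4.
Step 3: leaves = {4,6}. Remove smallest leaf 4, emit neighbor 1.
Step 4: leaves = {1,6}. Remove smallest leaf 1, emit neighbor 2.
Done: 2 vertices remain (2, 6). Sequence = [1 4 1 2]

Answer: 1 4 1 2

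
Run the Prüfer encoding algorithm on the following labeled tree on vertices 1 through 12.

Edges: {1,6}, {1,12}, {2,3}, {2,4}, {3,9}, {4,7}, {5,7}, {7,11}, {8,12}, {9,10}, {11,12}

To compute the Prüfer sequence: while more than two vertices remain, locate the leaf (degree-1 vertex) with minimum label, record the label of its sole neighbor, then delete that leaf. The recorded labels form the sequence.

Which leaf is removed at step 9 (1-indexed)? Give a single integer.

Step 1: current leaves = {5,6,8,10}. Remove leaf 5 (neighbor: 7).
Step 2: current leaves = {6,8,10}. Remove leaf 6 (neighbor: 1).
Step 3: current leaves = {1,8,10}. Remove leaf 1 (neighbor: 12).
Step 4: current leaves = {8,10}. Remove leaf 8 (neighbor: 12).
Step 5: current leaves = {10,12}. Remove leaf 10 (neighbor: 9).
Step 6: current leaves = {9,12}. Remove leaf 9 (neighbor: 3).
Step 7: current leaves = {3,12}. Remove leaf 3 (neighbor: 2).
Step 8: current leaves = {2,12}. Remove leaf 2 (neighbor: 4).
Step 9: current leaves = {4,12}. Remove leaf 4 (neighbor: 7).

Answer: 4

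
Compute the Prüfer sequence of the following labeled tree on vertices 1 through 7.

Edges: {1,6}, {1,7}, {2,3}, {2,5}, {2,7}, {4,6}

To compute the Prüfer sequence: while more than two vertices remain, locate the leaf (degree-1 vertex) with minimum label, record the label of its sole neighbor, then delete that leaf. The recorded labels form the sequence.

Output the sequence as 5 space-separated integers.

Step 1: leaves = {3,4,5}. Remove smallest leaf 3, emit neighbor 2.
Step 2: leaves = {4,5}. Remove smallest leaf 4, emit neighbor 6.
Step 3: leaves = {5,6}. Remove smallest leaf 5, emit neighbor 2.
Step 4: leaves = {2,6}. Remove smallest leaf 2, emit neighbor 7.
Step 5: leaves = {6,7}. Remove smallest leaf 6, emit neighbor 1.
Done: 2 vertices remain (1, 7). Sequence = [2 6 2 7 1]

Answer: 2 6 2 7 1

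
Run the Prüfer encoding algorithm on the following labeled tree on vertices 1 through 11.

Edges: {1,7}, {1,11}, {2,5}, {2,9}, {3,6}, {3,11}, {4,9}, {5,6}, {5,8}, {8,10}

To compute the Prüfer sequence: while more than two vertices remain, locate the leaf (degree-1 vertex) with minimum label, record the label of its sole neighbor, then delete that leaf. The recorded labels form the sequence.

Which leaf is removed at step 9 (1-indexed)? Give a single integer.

Step 1: current leaves = {4,7,10}. Remove leaf 4 (neighbor: 9).
Step 2: current leaves = {7,9,10}. Remove leaf 7 (neighbor: 1).
Step 3: current leaves = {1,9,10}. Remove leaf 1 (neighbor: 11).
Step 4: current leaves = {9,10,11}. Remove leaf 9 (neighbor: 2).
Step 5: current leaves = {2,10,11}. Remove leaf 2 (neighbor: 5).
Step 6: current leaves = {10,11}. Remove leaf 10 (neighbor: 8).
Step 7: current leaves = {8,11}. Remove leaf 8 (neighbor: 5).
Step 8: current leaves = {5,11}. Remove leaf 5 (neighbor: 6).
Step 9: current leaves = {6,11}. Remove leaf 6 (neighbor: 3).

Answer: 6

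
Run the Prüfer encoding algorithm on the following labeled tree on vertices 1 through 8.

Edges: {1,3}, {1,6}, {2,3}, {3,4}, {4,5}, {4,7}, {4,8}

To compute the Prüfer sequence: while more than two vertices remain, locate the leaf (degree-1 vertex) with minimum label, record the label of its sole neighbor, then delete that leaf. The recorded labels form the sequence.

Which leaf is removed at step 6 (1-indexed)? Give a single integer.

Step 1: current leaves = {2,5,6,7,8}. Remove leaf 2 (neighbor: 3).
Step 2: current leaves = {5,6,7,8}. Remove leaf 5 (neighbor: 4).
Step 3: current leaves = {6,7,8}. Remove leaf 6 (neighbor: 1).
Step 4: current leaves = {1,7,8}. Remove leaf 1 (neighbor: 3).
Step 5: current leaves = {3,7,8}. Remove leaf 3 (neighbor: 4).
Step 6: current leaves = {7,8}. Remove leaf 7 (neighbor: 4).

Answer: 7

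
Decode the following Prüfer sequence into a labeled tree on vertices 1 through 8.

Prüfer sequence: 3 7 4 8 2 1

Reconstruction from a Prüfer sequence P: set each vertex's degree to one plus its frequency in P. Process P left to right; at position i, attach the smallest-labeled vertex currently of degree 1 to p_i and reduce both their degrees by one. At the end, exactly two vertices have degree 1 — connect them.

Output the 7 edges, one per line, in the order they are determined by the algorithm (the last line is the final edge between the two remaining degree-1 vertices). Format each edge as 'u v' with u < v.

Answer: 3 5
3 7
4 6
4 8
2 7
1 2
1 8

Derivation:
Initial degrees: {1:2, 2:2, 3:2, 4:2, 5:1, 6:1, 7:2, 8:2}
Step 1: smallest deg-1 vertex = 5, p_1 = 3. Add edge {3,5}. Now deg[5]=0, deg[3]=1.
Step 2: smallest deg-1 vertex = 3, p_2 = 7. Add edge {3,7}. Now deg[3]=0, deg[7]=1.
Step 3: smallest deg-1 vertex = 6, p_3 = 4. Add edge {4,6}. Now deg[6]=0, deg[4]=1.
Step 4: smallest deg-1 vertex = 4, p_4 = 8. Add edge {4,8}. Now deg[4]=0, deg[8]=1.
Step 5: smallest deg-1 vertex = 7, p_5 = 2. Add edge {2,7}. Now deg[7]=0, deg[2]=1.
Step 6: smallest deg-1 vertex = 2, p_6 = 1. Add edge {1,2}. Now deg[2]=0, deg[1]=1.
Final: two remaining deg-1 vertices are 1, 8. Add edge {1,8}.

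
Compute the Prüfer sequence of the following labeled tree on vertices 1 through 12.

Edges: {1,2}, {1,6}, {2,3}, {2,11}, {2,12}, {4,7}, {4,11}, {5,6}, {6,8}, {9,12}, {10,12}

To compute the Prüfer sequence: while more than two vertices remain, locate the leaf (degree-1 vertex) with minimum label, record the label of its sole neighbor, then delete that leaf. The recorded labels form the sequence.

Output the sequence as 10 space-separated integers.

Answer: 2 6 4 11 6 1 2 12 12 2

Derivation:
Step 1: leaves = {3,5,7,8,9,10}. Remove smallest leaf 3, emit neighbor 2.
Step 2: leaves = {5,7,8,9,10}. Remove smallest leaf 5, emit neighbor 6.
Step 3: leaves = {7,8,9,10}. Remove smallest leaf 7, emit neighbor 4.
Step 4: leaves = {4,8,9,10}. Remove smallest leaf 4, emit neighbor 11.
Step 5: leaves = {8,9,10,11}. Remove smallest leaf 8, emit neighbor 6.
Step 6: leaves = {6,9,10,11}. Remove smallest leaf 6, emit neighbor 1.
Step 7: leaves = {1,9,10,11}. Remove smallest leaf 1, emit neighbor 2.
Step 8: leaves = {9,10,11}. Remove smallest leaf 9, emit neighbor 12.
Step 9: leaves = {10,11}. Remove smallest leaf 10, emit neighbor 12.
Step 10: leaves = {11,12}. Remove smallest leaf 11, emit neighbor 2.
Done: 2 vertices remain (2, 12). Sequence = [2 6 4 11 6 1 2 12 12 2]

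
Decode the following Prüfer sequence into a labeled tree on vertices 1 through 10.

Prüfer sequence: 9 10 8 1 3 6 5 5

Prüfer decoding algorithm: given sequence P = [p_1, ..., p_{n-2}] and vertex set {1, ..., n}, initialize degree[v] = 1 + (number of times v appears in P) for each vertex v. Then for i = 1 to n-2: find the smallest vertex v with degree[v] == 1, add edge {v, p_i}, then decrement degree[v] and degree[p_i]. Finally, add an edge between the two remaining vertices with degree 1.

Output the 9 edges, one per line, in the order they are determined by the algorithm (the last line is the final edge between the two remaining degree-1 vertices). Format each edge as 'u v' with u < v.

Answer: 2 9
4 10
7 8
1 8
1 3
3 6
5 6
5 9
5 10

Derivation:
Initial degrees: {1:2, 2:1, 3:2, 4:1, 5:3, 6:2, 7:1, 8:2, 9:2, 10:2}
Step 1: smallest deg-1 vertex = 2, p_1 = 9. Add edge {2,9}. Now deg[2]=0, deg[9]=1.
Step 2: smallest deg-1 vertex = 4, p_2 = 10. Add edge {4,10}. Now deg[4]=0, deg[10]=1.
Step 3: smallest deg-1 vertex = 7, p_3 = 8. Add edge {7,8}. Now deg[7]=0, deg[8]=1.
Step 4: smallest deg-1 vertex = 8, p_4 = 1. Add edge {1,8}. Now deg[8]=0, deg[1]=1.
Step 5: smallest deg-1 vertex = 1, p_5 = 3. Add edge {1,3}. Now deg[1]=0, deg[3]=1.
Step 6: smallest deg-1 vertex = 3, p_6 = 6. Add edge {3,6}. Now deg[3]=0, deg[6]=1.
Step 7: smallest deg-1 vertex = 6, p_7 = 5. Add edge {5,6}. Now deg[6]=0, deg[5]=2.
Step 8: smallest deg-1 vertex = 9, p_8 = 5. Add edge {5,9}. Now deg[9]=0, deg[5]=1.
Final: two remaining deg-1 vertices are 5, 10. Add edge {5,10}.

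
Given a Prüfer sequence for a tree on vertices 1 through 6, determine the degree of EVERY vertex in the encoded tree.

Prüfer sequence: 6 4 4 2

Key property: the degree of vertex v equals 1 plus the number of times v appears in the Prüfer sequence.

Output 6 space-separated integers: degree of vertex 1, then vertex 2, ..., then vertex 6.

Answer: 1 2 1 3 1 2

Derivation:
p_1 = 6: count[6] becomes 1
p_2 = 4: count[4] becomes 1
p_3 = 4: count[4] becomes 2
p_4 = 2: count[2] becomes 1
Degrees (1 + count): deg[1]=1+0=1, deg[2]=1+1=2, deg[3]=1+0=1, deg[4]=1+2=3, deg[5]=1+0=1, deg[6]=1+1=2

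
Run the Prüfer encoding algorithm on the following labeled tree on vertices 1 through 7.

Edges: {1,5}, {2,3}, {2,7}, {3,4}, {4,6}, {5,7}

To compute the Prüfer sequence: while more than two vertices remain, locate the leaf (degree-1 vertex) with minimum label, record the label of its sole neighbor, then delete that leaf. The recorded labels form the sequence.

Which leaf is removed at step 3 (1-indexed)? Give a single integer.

Step 1: current leaves = {1,6}. Remove leaf 1 (neighbor: 5).
Step 2: current leaves = {5,6}. Remove leaf 5 (neighbor: 7).
Step 3: current leaves = {6,7}. Remove leaf 6 (neighbor: 4).

Answer: 6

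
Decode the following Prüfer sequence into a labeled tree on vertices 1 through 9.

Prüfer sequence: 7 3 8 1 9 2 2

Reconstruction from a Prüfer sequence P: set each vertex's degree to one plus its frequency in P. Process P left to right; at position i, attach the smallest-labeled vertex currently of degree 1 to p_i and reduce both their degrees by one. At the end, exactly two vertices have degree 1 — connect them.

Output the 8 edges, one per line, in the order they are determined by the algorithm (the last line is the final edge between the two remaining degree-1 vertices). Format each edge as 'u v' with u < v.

Answer: 4 7
3 5
3 8
1 6
1 9
2 7
2 8
2 9

Derivation:
Initial degrees: {1:2, 2:3, 3:2, 4:1, 5:1, 6:1, 7:2, 8:2, 9:2}
Step 1: smallest deg-1 vertex = 4, p_1 = 7. Add edge {4,7}. Now deg[4]=0, deg[7]=1.
Step 2: smallest deg-1 vertex = 5, p_2 = 3. Add edge {3,5}. Now deg[5]=0, deg[3]=1.
Step 3: smallest deg-1 vertex = 3, p_3 = 8. Add edge {3,8}. Now deg[3]=0, deg[8]=1.
Step 4: smallest deg-1 vertex = 6, p_4 = 1. Add edge {1,6}. Now deg[6]=0, deg[1]=1.
Step 5: smallest deg-1 vertex = 1, p_5 = 9. Add edge {1,9}. Now deg[1]=0, deg[9]=1.
Step 6: smallest deg-1 vertex = 7, p_6 = 2. Add edge {2,7}. Now deg[7]=0, deg[2]=2.
Step 7: smallest deg-1 vertex = 8, p_7 = 2. Add edge {2,8}. Now deg[8]=0, deg[2]=1.
Final: two remaining deg-1 vertices are 2, 9. Add edge {2,9}.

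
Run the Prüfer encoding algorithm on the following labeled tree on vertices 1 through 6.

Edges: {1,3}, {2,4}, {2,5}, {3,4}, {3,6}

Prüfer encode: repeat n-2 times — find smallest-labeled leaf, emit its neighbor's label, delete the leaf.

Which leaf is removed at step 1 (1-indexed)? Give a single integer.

Answer: 1

Derivation:
Step 1: current leaves = {1,5,6}. Remove leaf 1 (neighbor: 3).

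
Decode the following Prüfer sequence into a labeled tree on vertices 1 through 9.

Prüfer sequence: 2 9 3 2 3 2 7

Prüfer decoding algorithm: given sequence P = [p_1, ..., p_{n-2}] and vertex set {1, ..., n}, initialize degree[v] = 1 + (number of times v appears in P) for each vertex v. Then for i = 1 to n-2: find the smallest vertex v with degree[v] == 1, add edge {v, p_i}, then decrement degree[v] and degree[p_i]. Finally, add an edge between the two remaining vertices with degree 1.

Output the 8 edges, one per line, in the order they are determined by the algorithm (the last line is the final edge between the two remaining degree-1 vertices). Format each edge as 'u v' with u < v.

Answer: 1 2
4 9
3 5
2 6
3 8
2 3
2 7
7 9

Derivation:
Initial degrees: {1:1, 2:4, 3:3, 4:1, 5:1, 6:1, 7:2, 8:1, 9:2}
Step 1: smallest deg-1 vertex = 1, p_1 = 2. Add edge {1,2}. Now deg[1]=0, deg[2]=3.
Step 2: smallest deg-1 vertex = 4, p_2 = 9. Add edge {4,9}. Now deg[4]=0, deg[9]=1.
Step 3: smallest deg-1 vertex = 5, p_3 = 3. Add edge {3,5}. Now deg[5]=0, deg[3]=2.
Step 4: smallest deg-1 vertex = 6, p_4 = 2. Add edge {2,6}. Now deg[6]=0, deg[2]=2.
Step 5: smallest deg-1 vertex = 8, p_5 = 3. Add edge {3,8}. Now deg[8]=0, deg[3]=1.
Step 6: smallest deg-1 vertex = 3, p_6 = 2. Add edge {2,3}. Now deg[3]=0, deg[2]=1.
Step 7: smallest deg-1 vertex = 2, p_7 = 7. Add edge {2,7}. Now deg[2]=0, deg[7]=1.
Final: two remaining deg-1 vertices are 7, 9. Add edge {7,9}.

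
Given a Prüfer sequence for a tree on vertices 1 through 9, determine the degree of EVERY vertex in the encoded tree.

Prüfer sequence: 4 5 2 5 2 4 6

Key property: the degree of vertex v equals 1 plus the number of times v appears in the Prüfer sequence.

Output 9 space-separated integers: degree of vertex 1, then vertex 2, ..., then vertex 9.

p_1 = 4: count[4] becomes 1
p_2 = 5: count[5] becomes 1
p_3 = 2: count[2] becomes 1
p_4 = 5: count[5] becomes 2
p_5 = 2: count[2] becomes 2
p_6 = 4: count[4] becomes 2
p_7 = 6: count[6] becomes 1
Degrees (1 + count): deg[1]=1+0=1, deg[2]=1+2=3, deg[3]=1+0=1, deg[4]=1+2=3, deg[5]=1+2=3, deg[6]=1+1=2, deg[7]=1+0=1, deg[8]=1+0=1, deg[9]=1+0=1

Answer: 1 3 1 3 3 2 1 1 1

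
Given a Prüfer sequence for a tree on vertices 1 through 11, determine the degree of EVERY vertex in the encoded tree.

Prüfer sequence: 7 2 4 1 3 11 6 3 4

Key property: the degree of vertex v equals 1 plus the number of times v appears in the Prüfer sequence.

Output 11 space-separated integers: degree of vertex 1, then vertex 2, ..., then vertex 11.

p_1 = 7: count[7] becomes 1
p_2 = 2: count[2] becomes 1
p_3 = 4: count[4] becomes 1
p_4 = 1: count[1] becomes 1
p_5 = 3: count[3] becomes 1
p_6 = 11: count[11] becomes 1
p_7 = 6: count[6] becomes 1
p_8 = 3: count[3] becomes 2
p_9 = 4: count[4] becomes 2
Degrees (1 + count): deg[1]=1+1=2, deg[2]=1+1=2, deg[3]=1+2=3, deg[4]=1+2=3, deg[5]=1+0=1, deg[6]=1+1=2, deg[7]=1+1=2, deg[8]=1+0=1, deg[9]=1+0=1, deg[10]=1+0=1, deg[11]=1+1=2

Answer: 2 2 3 3 1 2 2 1 1 1 2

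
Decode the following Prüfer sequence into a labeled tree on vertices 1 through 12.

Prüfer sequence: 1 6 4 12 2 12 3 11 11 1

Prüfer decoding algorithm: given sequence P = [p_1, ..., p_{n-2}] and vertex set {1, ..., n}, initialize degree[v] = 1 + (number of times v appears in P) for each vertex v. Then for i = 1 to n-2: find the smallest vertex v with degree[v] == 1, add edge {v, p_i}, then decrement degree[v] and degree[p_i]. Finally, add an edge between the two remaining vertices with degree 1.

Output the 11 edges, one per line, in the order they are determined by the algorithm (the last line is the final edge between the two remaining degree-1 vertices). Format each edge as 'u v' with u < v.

Initial degrees: {1:3, 2:2, 3:2, 4:2, 5:1, 6:2, 7:1, 8:1, 9:1, 10:1, 11:3, 12:3}
Step 1: smallest deg-1 vertex = 5, p_1 = 1. Add edge {1,5}. Now deg[5]=0, deg[1]=2.
Step 2: smallest deg-1 vertex = 7, p_2 = 6. Add edge {6,7}. Now deg[7]=0, deg[6]=1.
Step 3: smallest deg-1 vertex = 6, p_3 = 4. Add edge {4,6}. Now deg[6]=0, deg[4]=1.
Step 4: smallest deg-1 vertex = 4, p_4 = 12. Add edge {4,12}. Now deg[4]=0, deg[12]=2.
Step 5: smallest deg-1 vertex = 8, p_5 = 2. Add edge {2,8}. Now deg[8]=0, deg[2]=1.
Step 6: smallest deg-1 vertex = 2, p_6 = 12. Add edge {2,12}. Now deg[2]=0, deg[12]=1.
Step 7: smallest deg-1 vertex = 9, p_7 = 3. Add edge {3,9}. Now deg[9]=0, deg[3]=1.
Step 8: smallest deg-1 vertex = 3, p_8 = 11. Add edge {3,11}. Now deg[3]=0, deg[11]=2.
Step 9: smallest deg-1 vertex = 10, p_9 = 11. Add edge {10,11}. Now deg[10]=0, deg[11]=1.
Step 10: smallest deg-1 vertex = 11, p_10 = 1. Add edge {1,11}. Now deg[11]=0, deg[1]=1.
Final: two remaining deg-1 vertices are 1, 12. Add edge {1,12}.

Answer: 1 5
6 7
4 6
4 12
2 8
2 12
3 9
3 11
10 11
1 11
1 12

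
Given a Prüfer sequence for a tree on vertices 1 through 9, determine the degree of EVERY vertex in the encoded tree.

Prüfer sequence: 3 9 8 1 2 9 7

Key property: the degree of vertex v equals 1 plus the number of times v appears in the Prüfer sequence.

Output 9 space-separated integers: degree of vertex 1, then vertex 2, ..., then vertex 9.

Answer: 2 2 2 1 1 1 2 2 3

Derivation:
p_1 = 3: count[3] becomes 1
p_2 = 9: count[9] becomes 1
p_3 = 8: count[8] becomes 1
p_4 = 1: count[1] becomes 1
p_5 = 2: count[2] becomes 1
p_6 = 9: count[9] becomes 2
p_7 = 7: count[7] becomes 1
Degrees (1 + count): deg[1]=1+1=2, deg[2]=1+1=2, deg[3]=1+1=2, deg[4]=1+0=1, deg[5]=1+0=1, deg[6]=1+0=1, deg[7]=1+1=2, deg[8]=1+1=2, deg[9]=1+2=3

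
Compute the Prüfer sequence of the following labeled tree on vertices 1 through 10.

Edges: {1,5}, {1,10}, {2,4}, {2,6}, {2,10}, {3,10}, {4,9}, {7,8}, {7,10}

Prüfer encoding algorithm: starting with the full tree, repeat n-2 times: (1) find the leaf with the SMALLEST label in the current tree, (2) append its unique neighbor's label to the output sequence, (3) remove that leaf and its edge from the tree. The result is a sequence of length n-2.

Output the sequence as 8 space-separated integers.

Step 1: leaves = {3,5,6,8,9}. Remove smallest leaf 3, emit neighbor 10.
Step 2: leaves = {5,6,8,9}. Remove smallest leaf 5, emit neighbor 1.
Step 3: leaves = {1,6,8,9}. Remove smallest leaf 1, emit neighbor 10.
Step 4: leaves = {6,8,9}. Remove smallest leaf 6, emit neighbor 2.
Step 5: leaves = {8,9}. Remove smallest leaf 8, emit neighbor 7.
Step 6: leaves = {7,9}. Remove smallest leaf 7, emit neighbor 10.
Step 7: leaves = {9,10}. Remove smallest leaf 9, emit neighbor 4.
Step 8: leaves = {4,10}. Remove smallest leaf 4, emit neighbor 2.
Done: 2 vertices remain (2, 10). Sequence = [10 1 10 2 7 10 4 2]

Answer: 10 1 10 2 7 10 4 2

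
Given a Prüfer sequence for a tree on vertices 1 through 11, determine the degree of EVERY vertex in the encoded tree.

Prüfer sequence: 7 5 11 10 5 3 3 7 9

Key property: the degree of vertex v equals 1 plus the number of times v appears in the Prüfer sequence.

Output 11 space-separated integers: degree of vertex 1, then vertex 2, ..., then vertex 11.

Answer: 1 1 3 1 3 1 3 1 2 2 2

Derivation:
p_1 = 7: count[7] becomes 1
p_2 = 5: count[5] becomes 1
p_3 = 11: count[11] becomes 1
p_4 = 10: count[10] becomes 1
p_5 = 5: count[5] becomes 2
p_6 = 3: count[3] becomes 1
p_7 = 3: count[3] becomes 2
p_8 = 7: count[7] becomes 2
p_9 = 9: count[9] becomes 1
Degrees (1 + count): deg[1]=1+0=1, deg[2]=1+0=1, deg[3]=1+2=3, deg[4]=1+0=1, deg[5]=1+2=3, deg[6]=1+0=1, deg[7]=1+2=3, deg[8]=1+0=1, deg[9]=1+1=2, deg[10]=1+1=2, deg[11]=1+1=2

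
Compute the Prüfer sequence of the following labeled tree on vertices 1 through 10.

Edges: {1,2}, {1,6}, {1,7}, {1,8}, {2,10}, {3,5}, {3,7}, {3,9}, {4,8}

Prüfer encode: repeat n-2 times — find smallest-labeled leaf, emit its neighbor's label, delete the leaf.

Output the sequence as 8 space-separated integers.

Step 1: leaves = {4,5,6,9,10}. Remove smallest leaf 4, emit neighbor 8.
Step 2: leaves = {5,6,8,9,10}. Remove smallest leaf 5, emit neighbor 3.
Step 3: leaves = {6,8,9,10}. Remove smallest leaf 6, emit neighbor 1.
Step 4: leaves = {8,9,10}. Remove smallest leaf 8, emit neighbor 1.
Step 5: leaves = {9,10}. Remove smallest leaf 9, emit neighbor 3.
Step 6: leaves = {3,10}. Remove smallest leaf 3, emit neighbor 7.
Step 7: leaves = {7,10}. Remove smallest leaf 7, emit neighbor 1.
Step 8: leaves = {1,10}. Remove smallest leaf 1, emit neighbor 2.
Done: 2 vertices remain (2, 10). Sequence = [8 3 1 1 3 7 1 2]

Answer: 8 3 1 1 3 7 1 2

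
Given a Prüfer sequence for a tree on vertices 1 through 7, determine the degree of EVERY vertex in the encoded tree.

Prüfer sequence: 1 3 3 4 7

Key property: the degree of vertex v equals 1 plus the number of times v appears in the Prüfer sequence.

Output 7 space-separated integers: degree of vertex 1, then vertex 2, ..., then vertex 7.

Answer: 2 1 3 2 1 1 2

Derivation:
p_1 = 1: count[1] becomes 1
p_2 = 3: count[3] becomes 1
p_3 = 3: count[3] becomes 2
p_4 = 4: count[4] becomes 1
p_5 = 7: count[7] becomes 1
Degrees (1 + count): deg[1]=1+1=2, deg[2]=1+0=1, deg[3]=1+2=3, deg[4]=1+1=2, deg[5]=1+0=1, deg[6]=1+0=1, deg[7]=1+1=2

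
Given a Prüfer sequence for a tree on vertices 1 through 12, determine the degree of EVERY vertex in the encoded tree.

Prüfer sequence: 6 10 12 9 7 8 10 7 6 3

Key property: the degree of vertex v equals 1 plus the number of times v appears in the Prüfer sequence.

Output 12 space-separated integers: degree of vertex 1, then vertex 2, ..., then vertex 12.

Answer: 1 1 2 1 1 3 3 2 2 3 1 2

Derivation:
p_1 = 6: count[6] becomes 1
p_2 = 10: count[10] becomes 1
p_3 = 12: count[12] becomes 1
p_4 = 9: count[9] becomes 1
p_5 = 7: count[7] becomes 1
p_6 = 8: count[8] becomes 1
p_7 = 10: count[10] becomes 2
p_8 = 7: count[7] becomes 2
p_9 = 6: count[6] becomes 2
p_10 = 3: count[3] becomes 1
Degrees (1 + count): deg[1]=1+0=1, deg[2]=1+0=1, deg[3]=1+1=2, deg[4]=1+0=1, deg[5]=1+0=1, deg[6]=1+2=3, deg[7]=1+2=3, deg[8]=1+1=2, deg[9]=1+1=2, deg[10]=1+2=3, deg[11]=1+0=1, deg[12]=1+1=2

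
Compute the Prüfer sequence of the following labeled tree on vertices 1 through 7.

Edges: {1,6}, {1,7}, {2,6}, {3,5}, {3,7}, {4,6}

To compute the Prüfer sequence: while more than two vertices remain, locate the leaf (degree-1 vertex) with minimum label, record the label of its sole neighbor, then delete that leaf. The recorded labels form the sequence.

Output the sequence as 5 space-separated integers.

Answer: 6 6 3 7 1

Derivation:
Step 1: leaves = {2,4,5}. Remove smallest leaf 2, emit neighbor 6.
Step 2: leaves = {4,5}. Remove smallest leaf 4, emit neighbor 6.
Step 3: leaves = {5,6}. Remove smallest leaf 5, emit neighbor 3.
Step 4: leaves = {3,6}. Remove smallest leaf 3, emit neighbor 7.
Step 5: leaves = {6,7}. Remove smallest leaf 6, emit neighbor 1.
Done: 2 vertices remain (1, 7). Sequence = [6 6 3 7 1]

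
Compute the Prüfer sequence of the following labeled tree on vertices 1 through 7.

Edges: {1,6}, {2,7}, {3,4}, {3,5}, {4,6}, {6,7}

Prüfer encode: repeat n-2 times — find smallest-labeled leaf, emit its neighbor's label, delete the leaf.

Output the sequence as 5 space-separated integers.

Answer: 6 7 3 4 6

Derivation:
Step 1: leaves = {1,2,5}. Remove smallest leaf 1, emit neighbor 6.
Step 2: leaves = {2,5}. Remove smallest leaf 2, emit neighbor 7.
Step 3: leaves = {5,7}. Remove smallest leaf 5, emit neighbor 3.
Step 4: leaves = {3,7}. Remove smallest leaf 3, emit neighbor 4.
Step 5: leaves = {4,7}. Remove smallest leaf 4, emit neighbor 6.
Done: 2 vertices remain (6, 7). Sequence = [6 7 3 4 6]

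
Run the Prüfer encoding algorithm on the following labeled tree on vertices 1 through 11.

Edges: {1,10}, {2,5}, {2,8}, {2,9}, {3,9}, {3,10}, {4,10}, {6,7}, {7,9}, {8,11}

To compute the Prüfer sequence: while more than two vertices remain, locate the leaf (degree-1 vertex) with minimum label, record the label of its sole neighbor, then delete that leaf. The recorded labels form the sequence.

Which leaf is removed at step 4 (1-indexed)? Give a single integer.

Answer: 6

Derivation:
Step 1: current leaves = {1,4,5,6,11}. Remove leaf 1 (neighbor: 10).
Step 2: current leaves = {4,5,6,11}. Remove leaf 4 (neighbor: 10).
Step 3: current leaves = {5,6,10,11}. Remove leaf 5 (neighbor: 2).
Step 4: current leaves = {6,10,11}. Remove leaf 6 (neighbor: 7).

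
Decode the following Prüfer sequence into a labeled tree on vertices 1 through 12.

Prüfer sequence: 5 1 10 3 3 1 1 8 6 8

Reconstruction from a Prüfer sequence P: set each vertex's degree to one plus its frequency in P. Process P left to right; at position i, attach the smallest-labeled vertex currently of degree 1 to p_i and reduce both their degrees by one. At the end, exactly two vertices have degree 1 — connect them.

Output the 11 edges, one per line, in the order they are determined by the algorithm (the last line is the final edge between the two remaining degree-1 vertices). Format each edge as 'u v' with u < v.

Initial degrees: {1:4, 2:1, 3:3, 4:1, 5:2, 6:2, 7:1, 8:3, 9:1, 10:2, 11:1, 12:1}
Step 1: smallest deg-1 vertex = 2, p_1 = 5. Add edge {2,5}. Now deg[2]=0, deg[5]=1.
Step 2: smallest deg-1 vertex = 4, p_2 = 1. Add edge {1,4}. Now deg[4]=0, deg[1]=3.
Step 3: smallest deg-1 vertex = 5, p_3 = 10. Add edge {5,10}. Now deg[5]=0, deg[10]=1.
Step 4: smallest deg-1 vertex = 7, p_4 = 3. Add edge {3,7}. Now deg[7]=0, deg[3]=2.
Step 5: smallest deg-1 vertex = 9, p_5 = 3. Add edge {3,9}. Now deg[9]=0, deg[3]=1.
Step 6: smallest deg-1 vertex = 3, p_6 = 1. Add edge {1,3}. Now deg[3]=0, deg[1]=2.
Step 7: smallest deg-1 vertex = 10, p_7 = 1. Add edge {1,10}. Now deg[10]=0, deg[1]=1.
Step 8: smallest deg-1 vertex = 1, p_8 = 8. Add edge {1,8}. Now deg[1]=0, deg[8]=2.
Step 9: smallest deg-1 vertex = 11, p_9 = 6. Add edge {6,11}. Now deg[11]=0, deg[6]=1.
Step 10: smallest deg-1 vertex = 6, p_10 = 8. Add edge {6,8}. Now deg[6]=0, deg[8]=1.
Final: two remaining deg-1 vertices are 8, 12. Add edge {8,12}.

Answer: 2 5
1 4
5 10
3 7
3 9
1 3
1 10
1 8
6 11
6 8
8 12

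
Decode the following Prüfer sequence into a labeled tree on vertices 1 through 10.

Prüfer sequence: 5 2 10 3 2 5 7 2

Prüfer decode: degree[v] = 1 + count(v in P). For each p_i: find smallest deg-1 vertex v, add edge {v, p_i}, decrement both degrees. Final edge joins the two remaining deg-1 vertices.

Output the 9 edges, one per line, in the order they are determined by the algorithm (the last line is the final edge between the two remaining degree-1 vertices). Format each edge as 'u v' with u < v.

Initial degrees: {1:1, 2:4, 3:2, 4:1, 5:3, 6:1, 7:2, 8:1, 9:1, 10:2}
Step 1: smallest deg-1 vertex = 1, p_1 = 5. Add edge {1,5}. Now deg[1]=0, deg[5]=2.
Step 2: smallest deg-1 vertex = 4, p_2 = 2. Add edge {2,4}. Now deg[4]=0, deg[2]=3.
Step 3: smallest deg-1 vertex = 6, p_3 = 10. Add edge {6,10}. Now deg[6]=0, deg[10]=1.
Step 4: smallest deg-1 vertex = 8, p_4 = 3. Add edge {3,8}. Now deg[8]=0, deg[3]=1.
Step 5: smallest deg-1 vertex = 3, p_5 = 2. Add edge {2,3}. Now deg[3]=0, deg[2]=2.
Step 6: smallest deg-1 vertex = 9, p_6 = 5. Add edge {5,9}. Now deg[9]=0, deg[5]=1.
Step 7: smallest deg-1 vertex = 5, p_7 = 7. Add edge {5,7}. Now deg[5]=0, deg[7]=1.
Step 8: smallest deg-1 vertex = 7, p_8 = 2. Add edge {2,7}. Now deg[7]=0, deg[2]=1.
Final: two remaining deg-1 vertices are 2, 10. Add edge {2,10}.

Answer: 1 5
2 4
6 10
3 8
2 3
5 9
5 7
2 7
2 10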